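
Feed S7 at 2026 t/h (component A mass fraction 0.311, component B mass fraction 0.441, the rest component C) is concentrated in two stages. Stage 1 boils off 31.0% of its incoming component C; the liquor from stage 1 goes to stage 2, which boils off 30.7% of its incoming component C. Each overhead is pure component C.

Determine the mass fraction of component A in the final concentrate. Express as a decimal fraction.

0.357

component C in feed = 2026×0.248 = 502.45 t/h.
After stage 1: component C left = (1−0.310)×502.45 = 346.69; stream total = 1870.2 t/h.
After stage 2: component C left = (1−0.307)×346.69 = 240.26; final concentrate = 1763.8 t/h.
component A fraction = 630.09/1763.8 = 0.357.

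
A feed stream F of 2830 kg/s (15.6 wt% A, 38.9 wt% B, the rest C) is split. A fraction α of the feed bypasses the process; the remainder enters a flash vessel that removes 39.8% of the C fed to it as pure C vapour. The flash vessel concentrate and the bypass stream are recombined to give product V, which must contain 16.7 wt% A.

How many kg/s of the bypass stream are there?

All 2830×0.156 = 441.48 kg/s of A reaches V, so V = 441.48/0.167 = 2643.6 kg/s and vapour = 186.41 kg/s.
The evaporator receives (1−α)·2830 of feed at 0.455 C and removes 0.398 of that C:
0.398×0.455×(1−α)×2830 = 186.41
(1−α) = 186.41/512.48 = 0.3637;  α = 0.6363.
Bypass flow = 0.6363×2830 = 1800.6 kg/s.

1801 kg/s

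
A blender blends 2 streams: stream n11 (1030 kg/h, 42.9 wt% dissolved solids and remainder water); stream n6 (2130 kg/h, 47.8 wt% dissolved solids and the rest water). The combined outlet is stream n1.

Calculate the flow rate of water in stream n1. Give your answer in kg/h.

water out = water in = 1030×0.571 + 2130×0.522 = 1700 kg/h.

1700 kg/h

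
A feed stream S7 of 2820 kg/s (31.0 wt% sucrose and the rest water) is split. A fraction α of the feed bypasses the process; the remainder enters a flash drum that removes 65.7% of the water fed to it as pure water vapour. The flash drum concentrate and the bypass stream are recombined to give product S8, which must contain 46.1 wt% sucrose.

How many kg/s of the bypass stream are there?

782.4 kg/s

All 2820×0.310 = 874.2 kg/s of sucrose reaches S8, so S8 = 874.2/0.461 = 1896.3 kg/s and vapour = 923.69 kg/s.
The evaporator receives (1−α)·2820 of feed at 0.690 water and removes 0.657 of that water:
0.657×0.690×(1−α)×2820 = 923.69
(1−α) = 923.69/1278.4 = 0.7225;  α = 0.2775.
Bypass flow = 0.2775×2820 = 782.44 kg/s.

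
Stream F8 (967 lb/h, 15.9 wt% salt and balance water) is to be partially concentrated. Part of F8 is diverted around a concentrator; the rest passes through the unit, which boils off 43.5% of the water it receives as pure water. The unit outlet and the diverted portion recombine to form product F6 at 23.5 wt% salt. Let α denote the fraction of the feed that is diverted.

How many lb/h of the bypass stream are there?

112.2 lb/h

All 967×0.159 = 153.75 lb/h of salt reaches F6, so F6 = 153.75/0.235 = 654.27 lb/h and vapour = 312.73 lb/h.
The evaporator receives (1−α)·967 of feed at 0.841 water and removes 0.435 of that water:
0.435×0.841×(1−α)×967 = 312.73
(1−α) = 312.73/353.76 = 0.8840;  α = 0.1160.
Bypass flow = 0.1160×967 = 112.16 lb/h.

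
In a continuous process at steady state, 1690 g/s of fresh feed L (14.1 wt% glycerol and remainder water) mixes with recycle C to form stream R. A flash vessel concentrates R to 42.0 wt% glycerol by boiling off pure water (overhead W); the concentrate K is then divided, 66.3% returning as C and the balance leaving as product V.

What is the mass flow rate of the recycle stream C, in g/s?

1116 g/s

Overall glycerol balance (none leaves overhead): glycerol in fresh feed = glycerol in product, i.e. 1690×0.141 = (1−0.663)·K·0.420.
K = 238.29/(0.420×0.337) = 1683.6 g/s.
Recycle C = 0.663×1683.6 = 1116.2 g/s.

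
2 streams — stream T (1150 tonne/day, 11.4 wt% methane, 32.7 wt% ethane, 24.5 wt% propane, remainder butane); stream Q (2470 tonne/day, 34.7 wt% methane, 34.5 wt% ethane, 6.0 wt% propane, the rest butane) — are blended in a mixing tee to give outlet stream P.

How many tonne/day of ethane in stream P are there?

ethane out = ethane in = 1150×0.327 + 2470×0.345 = 1228.2 tonne/day.

1228 tonne/day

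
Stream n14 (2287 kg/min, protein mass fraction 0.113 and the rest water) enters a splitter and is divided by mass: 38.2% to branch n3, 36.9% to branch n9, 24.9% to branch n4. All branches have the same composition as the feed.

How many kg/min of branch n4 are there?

569.5 kg/min

Branch n4 flow = 0.249×2287 = 569.46 kg/min.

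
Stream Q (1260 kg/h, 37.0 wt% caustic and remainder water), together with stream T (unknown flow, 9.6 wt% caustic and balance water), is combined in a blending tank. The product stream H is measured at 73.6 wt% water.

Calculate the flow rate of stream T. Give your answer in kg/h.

795 kg/h

Let T be the unknown flow. Total out = 1260 + T.
water balance: 793.8 + 0.904·T = 0.736·(1260 + T)
(0.904 − 0.736)·T = 0.736×1260 − 793.8 = 133.56
T = 133.56 / 0.168 = 795 kg/h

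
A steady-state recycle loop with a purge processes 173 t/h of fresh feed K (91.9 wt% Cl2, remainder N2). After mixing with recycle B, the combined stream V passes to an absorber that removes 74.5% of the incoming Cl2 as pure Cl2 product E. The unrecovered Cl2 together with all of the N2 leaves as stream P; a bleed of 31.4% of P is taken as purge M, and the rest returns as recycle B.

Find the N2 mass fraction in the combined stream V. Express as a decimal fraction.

0.1880

N2 enters only via K and leaves only via the purge: 173×0.081 = 0.314×(N2 in P), and the absorber passes all N2, so N2 in V = N2 in P = 44.627 t/h.
Cl2 in V: m_A = 173×0.919 + (1−0.314)·(1−0.745)·m_A, so m_A = 158.99/0.8251 = 192.7 t/h.
V = 192.7 + 44.627 = 237.32 t/h.
N2 fraction in V = 44.627/237.32 = 0.1880.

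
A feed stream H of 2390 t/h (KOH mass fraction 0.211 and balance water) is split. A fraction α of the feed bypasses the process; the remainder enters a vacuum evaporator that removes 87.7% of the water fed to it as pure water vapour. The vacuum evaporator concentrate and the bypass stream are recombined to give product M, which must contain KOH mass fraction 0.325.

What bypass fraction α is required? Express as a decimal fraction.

0.493

All 2390×0.211 = 504.29 t/h of KOH reaches M, so M = 504.29/0.325 = 1551.7 t/h and vapour = 838.34 t/h.
The evaporator receives (1−α)·2390 of feed at 0.789 water and removes 0.877 of that water:
0.877×0.789×(1−α)×2390 = 838.34
(1−α) = 838.34/1653.8 = 0.5069;  α = 0.4931.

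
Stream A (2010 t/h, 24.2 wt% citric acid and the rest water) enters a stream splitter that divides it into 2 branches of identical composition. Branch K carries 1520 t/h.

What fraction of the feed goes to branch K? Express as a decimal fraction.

Fraction to K = 1520/2010 = 0.7562.

0.756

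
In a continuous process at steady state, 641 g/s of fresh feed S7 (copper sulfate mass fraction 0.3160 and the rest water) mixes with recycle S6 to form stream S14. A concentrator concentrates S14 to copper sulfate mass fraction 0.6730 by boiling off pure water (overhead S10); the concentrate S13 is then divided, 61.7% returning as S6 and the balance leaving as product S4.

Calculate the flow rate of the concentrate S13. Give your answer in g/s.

Overall copper sulfate balance (none leaves overhead): copper sulfate in fresh feed = copper sulfate in product, i.e. 641×0.316 = (1−0.617)·S13·0.673.
S13 = 202.56/(0.673×0.383) = 785.83 g/s.

785.8 g/s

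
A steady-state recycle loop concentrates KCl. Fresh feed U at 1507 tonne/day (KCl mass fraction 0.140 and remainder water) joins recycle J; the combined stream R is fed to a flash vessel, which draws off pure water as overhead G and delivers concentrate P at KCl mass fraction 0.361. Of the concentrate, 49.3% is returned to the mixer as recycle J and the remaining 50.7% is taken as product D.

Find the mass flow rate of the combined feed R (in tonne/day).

2075 tonne/day

Overall KCl balance (none leaves overhead): KCl in fresh feed = KCl in product, i.e. 1507×0.140 = (1−0.493)·P·0.361.
P = 210.98/(0.361×0.507) = 1152.7 tonne/day.
Recycle J = 0.493×1152.7 = 568.29 tonne/day.
Combined feed R = 1507 + 568.29 = 2075.3 tonne/day.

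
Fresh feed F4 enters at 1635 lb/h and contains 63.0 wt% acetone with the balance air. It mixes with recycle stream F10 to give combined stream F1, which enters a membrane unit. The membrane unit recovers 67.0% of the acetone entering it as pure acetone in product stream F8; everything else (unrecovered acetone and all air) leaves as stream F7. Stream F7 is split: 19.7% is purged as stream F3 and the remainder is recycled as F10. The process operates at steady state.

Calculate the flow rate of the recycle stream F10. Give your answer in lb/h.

air enters only via F4 and leaves only via the purge: 1635×0.370 = 0.197×(air in F7), and the membrane unit passes all air, so air in F1 = air in F7 = 3070.8 lb/h.
acetone in F1: m_A = 1635×0.630 + (1−0.197)·(1−0.670)·m_A, so m_A = 1030/0.7350 = 1401.4 lb/h.
F7 = (1−0.670)×1401.4 + 3070.8 = 3533.3 lb/h.
Recycle F10 = (1−0.197)×3533.3 = 2837.2 lb/h.

2837 lb/h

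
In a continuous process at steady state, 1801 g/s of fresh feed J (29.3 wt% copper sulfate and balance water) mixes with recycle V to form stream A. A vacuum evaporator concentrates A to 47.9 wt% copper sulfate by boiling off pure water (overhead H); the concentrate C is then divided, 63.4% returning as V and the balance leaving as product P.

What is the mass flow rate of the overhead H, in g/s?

699.3 g/s

Overall copper sulfate balance (none leaves overhead): copper sulfate in fresh feed = copper sulfate in product, i.e. 1801×0.293 = (1−0.634)·C·0.479.
C = 527.69/(0.479×0.366) = 3010 g/s.
Recycle V = 0.634×3010 = 1908.3 g/s.
Combined feed A = 1801 + 1908.3 = 3709.3 g/s.
Overhead H = A − C = 3709.3 − 3010 = 699.34 g/s.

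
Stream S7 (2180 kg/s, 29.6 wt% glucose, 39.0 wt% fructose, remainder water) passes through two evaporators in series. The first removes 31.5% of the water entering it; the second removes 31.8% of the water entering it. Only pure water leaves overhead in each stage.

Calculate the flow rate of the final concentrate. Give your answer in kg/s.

1815 kg/s

water in feed = 2180×0.314 = 684.52 kg/s.
After stage 1: water left = (1−0.315)×684.52 = 468.9; stream total = 1964.4 kg/s.
After stage 2: water left = (1−0.318)×468.9 = 319.79; final concentrate = 1815.3 kg/s.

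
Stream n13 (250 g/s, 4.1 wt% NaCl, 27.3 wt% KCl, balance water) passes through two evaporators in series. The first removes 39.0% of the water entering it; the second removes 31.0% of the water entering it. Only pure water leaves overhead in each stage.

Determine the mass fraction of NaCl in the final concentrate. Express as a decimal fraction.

water in feed = 250×0.686 = 171.5 g/s.
After stage 1: water left = (1−0.390)×171.5 = 104.61; stream total = 183.12 g/s.
After stage 2: water left = (1−0.310)×104.61 = 72.184; final concentrate = 150.68 g/s.
NaCl fraction = 10.25/150.68 = 0.068.

0.068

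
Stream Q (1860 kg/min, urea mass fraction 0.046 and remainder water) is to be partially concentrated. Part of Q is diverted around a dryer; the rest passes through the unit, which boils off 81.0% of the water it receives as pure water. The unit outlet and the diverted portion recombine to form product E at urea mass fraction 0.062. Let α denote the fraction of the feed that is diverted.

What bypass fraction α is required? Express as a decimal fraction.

0.666

All 1860×0.046 = 85.56 kg/min of urea reaches E, so E = 85.56/0.062 = 1380 kg/min and vapour = 480 kg/min.
The evaporator receives (1−α)·1860 of feed at 0.954 water and removes 0.810 of that water:
0.810×0.954×(1−α)×1860 = 480
(1−α) = 480/1437.3 = 0.3340;  α = 0.6660.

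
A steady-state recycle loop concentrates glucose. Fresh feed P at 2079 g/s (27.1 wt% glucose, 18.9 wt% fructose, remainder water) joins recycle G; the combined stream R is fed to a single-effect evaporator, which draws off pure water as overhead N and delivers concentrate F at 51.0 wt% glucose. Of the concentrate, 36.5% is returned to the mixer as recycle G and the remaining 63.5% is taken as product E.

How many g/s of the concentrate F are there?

Overall glucose balance (none leaves overhead): glucose in fresh feed = glucose in product, i.e. 2079×0.271 = (1−0.365)·F·0.510.
F = 563.41/(0.510×0.635) = 1739.7 g/s.

1740 g/s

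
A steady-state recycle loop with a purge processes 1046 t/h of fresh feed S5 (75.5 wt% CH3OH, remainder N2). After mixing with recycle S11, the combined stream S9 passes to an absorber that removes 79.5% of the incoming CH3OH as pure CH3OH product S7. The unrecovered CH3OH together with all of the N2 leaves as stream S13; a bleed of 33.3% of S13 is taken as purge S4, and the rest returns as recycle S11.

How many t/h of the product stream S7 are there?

727.3 t/h

CH3OH in S9: m_A = 1046×0.755 + (1−0.333)·(1−0.795)·m_A, so m_A = 789.73/0.8633 = 914.82 t/h.
Product S7 = 0.795×914.82 = 727.28 t/h.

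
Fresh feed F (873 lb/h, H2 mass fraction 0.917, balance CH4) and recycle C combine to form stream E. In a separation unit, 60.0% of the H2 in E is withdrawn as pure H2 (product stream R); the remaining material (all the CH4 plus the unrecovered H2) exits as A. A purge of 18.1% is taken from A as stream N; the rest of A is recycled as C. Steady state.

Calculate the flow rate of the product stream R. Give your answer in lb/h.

714.3 lb/h

H2 in E: m_A = 873×0.917 + (1−0.181)·(1−0.600)·m_A, so m_A = 800.54/0.6724 = 1190.6 lb/h.
Product R = 0.600×1190.6 = 714.34 lb/h.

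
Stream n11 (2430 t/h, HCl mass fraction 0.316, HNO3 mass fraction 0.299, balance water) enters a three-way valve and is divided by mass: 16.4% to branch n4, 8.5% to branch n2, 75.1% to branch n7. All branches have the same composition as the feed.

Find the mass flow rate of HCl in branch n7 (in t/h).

Branch n7 total = 0.751×2430 = 1824.9 t/h.
HCl in n7 = 0.316×1824.9 = 576.68 t/h.

576.7 t/h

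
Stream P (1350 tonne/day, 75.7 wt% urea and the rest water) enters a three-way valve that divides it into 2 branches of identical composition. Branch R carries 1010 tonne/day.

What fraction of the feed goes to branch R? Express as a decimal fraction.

Fraction to R = 1010/1350 = 0.7481.

0.748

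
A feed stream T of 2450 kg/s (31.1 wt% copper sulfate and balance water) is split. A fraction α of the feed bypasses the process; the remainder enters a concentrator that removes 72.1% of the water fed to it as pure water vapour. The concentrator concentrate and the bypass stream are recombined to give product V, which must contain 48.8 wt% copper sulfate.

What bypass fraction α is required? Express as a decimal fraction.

All 2450×0.311 = 761.95 kg/s of copper sulfate reaches V, so V = 761.95/0.488 = 1561.4 kg/s and vapour = 888.63 kg/s.
The evaporator receives (1−α)·2450 of feed at 0.689 water and removes 0.721 of that water:
0.721×0.689×(1−α)×2450 = 888.63
(1−α) = 888.63/1217.1 = 0.7301;  α = 0.2699.

0.270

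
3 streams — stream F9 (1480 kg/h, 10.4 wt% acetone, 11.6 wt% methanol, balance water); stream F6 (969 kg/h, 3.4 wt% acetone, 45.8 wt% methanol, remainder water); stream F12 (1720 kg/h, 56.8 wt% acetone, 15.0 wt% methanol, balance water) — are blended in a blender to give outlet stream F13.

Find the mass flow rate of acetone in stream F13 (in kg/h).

acetone out = acetone in = 1480×0.104 + 969×0.034 + 1720×0.568 = 1163.8 kg/h.

1164 kg/h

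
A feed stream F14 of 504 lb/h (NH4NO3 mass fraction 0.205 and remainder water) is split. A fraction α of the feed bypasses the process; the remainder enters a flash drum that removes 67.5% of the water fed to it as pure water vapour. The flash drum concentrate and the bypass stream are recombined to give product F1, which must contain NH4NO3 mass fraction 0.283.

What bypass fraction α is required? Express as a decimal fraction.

0.486

All 504×0.205 = 103.32 lb/h of NH4NO3 reaches F1, so F1 = 103.32/0.283 = 365.09 lb/h and vapour = 138.91 lb/h.
The evaporator receives (1−α)·504 of feed at 0.795 water and removes 0.675 of that water:
0.675×0.795×(1−α)×504 = 138.91
(1−α) = 138.91/270.46 = 0.5136;  α = 0.4864.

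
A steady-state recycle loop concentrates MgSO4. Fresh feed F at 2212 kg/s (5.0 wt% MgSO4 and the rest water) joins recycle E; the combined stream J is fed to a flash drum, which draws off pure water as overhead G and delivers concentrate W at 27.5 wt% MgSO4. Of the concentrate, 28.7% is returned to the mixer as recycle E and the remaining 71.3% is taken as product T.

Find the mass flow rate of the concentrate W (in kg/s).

564.1 kg/s

Overall MgSO4 balance (none leaves overhead): MgSO4 in fresh feed = MgSO4 in product, i.e. 2212×0.050 = (1−0.287)·W·0.275.
W = 110.6/(0.275×0.713) = 564.07 kg/s.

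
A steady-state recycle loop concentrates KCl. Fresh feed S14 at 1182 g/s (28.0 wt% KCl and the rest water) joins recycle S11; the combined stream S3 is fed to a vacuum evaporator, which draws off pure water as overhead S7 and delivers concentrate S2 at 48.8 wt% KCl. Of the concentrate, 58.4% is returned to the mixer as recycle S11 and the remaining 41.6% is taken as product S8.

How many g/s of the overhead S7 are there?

503.8 g/s

Overall KCl balance (none leaves overhead): KCl in fresh feed = KCl in product, i.e. 1182×0.280 = (1−0.584)·S2·0.488.
S2 = 330.96/(0.488×0.416) = 1630.3 g/s.
Recycle S11 = 0.584×1630.3 = 952.08 g/s.
Combined feed S3 = 1182 + 952.08 = 2134.1 g/s.
Overhead S7 = S3 − S2 = 2134.1 − 1630.3 = 503.8 g/s.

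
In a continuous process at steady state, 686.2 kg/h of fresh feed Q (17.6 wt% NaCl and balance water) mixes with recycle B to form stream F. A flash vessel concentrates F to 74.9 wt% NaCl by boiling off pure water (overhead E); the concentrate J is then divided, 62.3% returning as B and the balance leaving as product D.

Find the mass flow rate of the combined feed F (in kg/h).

Overall NaCl balance (none leaves overhead): NaCl in fresh feed = NaCl in product, i.e. 686.2×0.176 = (1−0.623)·J·0.749.
J = 120.77/(0.749×0.377) = 427.7 kg/h.
Recycle B = 0.623×427.7 = 266.46 kg/h.
Combined feed F = 686.2 + 266.46 = 952.66 kg/h.

952.7 kg/h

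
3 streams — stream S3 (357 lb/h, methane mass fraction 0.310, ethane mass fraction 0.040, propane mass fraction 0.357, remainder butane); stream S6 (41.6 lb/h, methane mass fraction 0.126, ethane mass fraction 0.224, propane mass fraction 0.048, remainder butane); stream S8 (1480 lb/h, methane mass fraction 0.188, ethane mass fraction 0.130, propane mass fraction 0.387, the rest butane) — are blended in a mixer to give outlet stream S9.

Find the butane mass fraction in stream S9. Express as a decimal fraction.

Total flow out = 357 + 41.6 + 1480 = 1878.6 lb/h.
butane in = 357×0.293 + 41.6×0.602 + 1480×0.295 = 566.24 lb/h.
butane mass fraction in S9 = 566.24/1878.6 = 0.301.

0.301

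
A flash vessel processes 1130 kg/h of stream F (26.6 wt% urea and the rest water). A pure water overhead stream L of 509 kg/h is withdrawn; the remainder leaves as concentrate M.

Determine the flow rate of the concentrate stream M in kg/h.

621 kg/h

Concentrate = 1130 − 509 = 621 kg/h.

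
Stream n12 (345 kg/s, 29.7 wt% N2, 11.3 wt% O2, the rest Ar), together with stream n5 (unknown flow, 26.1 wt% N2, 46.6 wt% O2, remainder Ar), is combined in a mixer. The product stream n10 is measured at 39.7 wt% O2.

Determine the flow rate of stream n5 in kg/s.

1420 kg/s

Let n5 be the unknown flow. Total out = 345 + n5.
O2 balance: 38.985 + 0.466·n5 = 0.397·(345 + n5)
(0.466 − 0.397)·n5 = 0.397×345 − 38.985 = 97.98
n5 = 97.98 / 0.069 = 1420 kg/s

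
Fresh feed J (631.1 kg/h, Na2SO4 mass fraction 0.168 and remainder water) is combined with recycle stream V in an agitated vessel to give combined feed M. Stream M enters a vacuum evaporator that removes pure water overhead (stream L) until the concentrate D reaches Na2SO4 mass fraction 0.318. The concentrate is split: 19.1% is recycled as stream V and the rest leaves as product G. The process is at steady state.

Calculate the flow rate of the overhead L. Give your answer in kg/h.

297.7 kg/h

Overall Na2SO4 balance (none leaves overhead): Na2SO4 in fresh feed = Na2SO4 in product, i.e. 631.1×0.168 = (1−0.191)·D·0.318.
D = 106.02/(0.318×0.809) = 412.13 kg/h.
Recycle V = 0.191×412.13 = 78.716 kg/h.
Combined feed M = 631.1 + 78.716 = 709.82 kg/h.
Overhead L = M − D = 709.82 − 412.13 = 297.69 kg/h.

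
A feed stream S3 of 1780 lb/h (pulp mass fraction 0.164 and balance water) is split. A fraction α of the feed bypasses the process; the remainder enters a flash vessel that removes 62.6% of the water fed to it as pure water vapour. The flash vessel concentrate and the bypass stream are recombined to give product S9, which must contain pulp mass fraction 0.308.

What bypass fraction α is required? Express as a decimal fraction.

All 1780×0.164 = 291.92 lb/h of pulp reaches S9, so S9 = 291.92/0.308 = 947.79 lb/h and vapour = 832.21 lb/h.
The evaporator receives (1−α)·1780 of feed at 0.836 water and removes 0.626 of that water:
0.626×0.836×(1−α)×1780 = 832.21
(1−α) = 832.21/931.54 = 0.8934;  α = 0.1066.

0.107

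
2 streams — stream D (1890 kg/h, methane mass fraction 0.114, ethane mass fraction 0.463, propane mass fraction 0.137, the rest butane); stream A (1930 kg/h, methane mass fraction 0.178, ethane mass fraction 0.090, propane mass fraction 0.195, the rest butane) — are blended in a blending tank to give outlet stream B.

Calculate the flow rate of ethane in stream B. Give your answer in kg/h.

ethane out = ethane in = 1890×0.463 + 1930×0.090 = 1048.8 kg/h.

1049 kg/h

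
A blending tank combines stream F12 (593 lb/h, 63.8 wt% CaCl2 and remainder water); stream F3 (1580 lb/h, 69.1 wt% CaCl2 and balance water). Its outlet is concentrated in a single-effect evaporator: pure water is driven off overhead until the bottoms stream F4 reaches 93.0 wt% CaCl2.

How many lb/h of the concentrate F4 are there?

CaCl2 entering = 593×0.638 + 1580×0.691 = 1470.1 lb/h.
All CaCl2 reports to F4, so F4 = 1470.1/0.930 = 1580.8 lb/h.

1581 lb/h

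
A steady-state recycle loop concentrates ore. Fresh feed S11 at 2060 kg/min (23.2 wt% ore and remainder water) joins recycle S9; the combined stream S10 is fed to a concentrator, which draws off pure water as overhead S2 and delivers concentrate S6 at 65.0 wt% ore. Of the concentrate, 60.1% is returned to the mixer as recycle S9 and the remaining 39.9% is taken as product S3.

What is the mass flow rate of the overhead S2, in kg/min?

Overall ore balance (none leaves overhead): ore in fresh feed = ore in product, i.e. 2060×0.232 = (1−0.601)·S6·0.650.
S6 = 477.92/(0.650×0.399) = 1842.8 kg/min.
Recycle S9 = 0.601×1842.8 = 1107.5 kg/min.
Combined feed S10 = 2060 + 1107.5 = 3167.5 kg/min.
Overhead S2 = S10 − S6 = 3167.5 − 1842.8 = 1324.7 kg/min.

1325 kg/min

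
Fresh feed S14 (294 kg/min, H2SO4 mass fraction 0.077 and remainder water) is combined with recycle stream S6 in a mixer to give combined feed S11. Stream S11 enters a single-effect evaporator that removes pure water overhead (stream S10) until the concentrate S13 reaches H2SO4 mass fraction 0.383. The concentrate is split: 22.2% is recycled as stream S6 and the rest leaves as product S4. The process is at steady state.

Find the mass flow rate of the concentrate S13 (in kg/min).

75.97 kg/min

Overall H2SO4 balance (none leaves overhead): H2SO4 in fresh feed = H2SO4 in product, i.e. 294×0.077 = (1−0.222)·S13·0.383.
S13 = 22.638/(0.383×0.778) = 75.973 kg/min.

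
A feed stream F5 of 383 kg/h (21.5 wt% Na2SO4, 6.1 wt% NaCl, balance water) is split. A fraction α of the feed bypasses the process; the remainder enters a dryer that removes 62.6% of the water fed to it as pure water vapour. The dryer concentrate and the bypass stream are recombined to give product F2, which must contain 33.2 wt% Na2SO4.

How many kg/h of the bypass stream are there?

85.19 kg/h

All 383×0.215 = 82.345 kg/h of Na2SO4 reaches F2, so F2 = 82.345/0.332 = 248.03 kg/h and vapour = 134.97 kg/h.
The evaporator receives (1−α)·383 of feed at 0.724 water and removes 0.626 of that water:
0.626×0.724×(1−α)×383 = 134.97
(1−α) = 134.97/173.58 = 0.7776;  α = 0.2224.
Bypass flow = 0.2224×383 = 85.194 kg/h.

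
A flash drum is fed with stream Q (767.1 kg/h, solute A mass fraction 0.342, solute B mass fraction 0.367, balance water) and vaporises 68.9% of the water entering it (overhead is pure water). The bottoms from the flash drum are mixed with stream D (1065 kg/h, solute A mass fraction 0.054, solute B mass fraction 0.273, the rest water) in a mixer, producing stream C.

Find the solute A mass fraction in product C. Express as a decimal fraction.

0.191

Vapour removed = 0.689×0.291×767.1 = 153.8 kg/h; concentrate = 613.3 kg/h.
solute A reaching the mixer = 262.35 (from concentrate) + 1065×0.054 = 319.86 kg/h.
Product flow = 613.3 + 1065 = 1678.3 kg/h; solute A fraction = 0.191.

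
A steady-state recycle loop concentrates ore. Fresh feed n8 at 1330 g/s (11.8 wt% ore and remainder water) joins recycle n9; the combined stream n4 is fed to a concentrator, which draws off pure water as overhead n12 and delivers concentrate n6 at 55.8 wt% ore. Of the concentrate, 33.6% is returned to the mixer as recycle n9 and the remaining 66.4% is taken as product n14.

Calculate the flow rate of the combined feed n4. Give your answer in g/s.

Overall ore balance (none leaves overhead): ore in fresh feed = ore in product, i.e. 1330×0.118 = (1−0.336)·n6·0.558.
n6 = 156.94/(0.558×0.664) = 423.58 g/s.
Recycle n9 = 0.336×423.58 = 142.32 g/s.
Combined feed n4 = 1330 + 142.32 = 1472.3 g/s.

1472 g/s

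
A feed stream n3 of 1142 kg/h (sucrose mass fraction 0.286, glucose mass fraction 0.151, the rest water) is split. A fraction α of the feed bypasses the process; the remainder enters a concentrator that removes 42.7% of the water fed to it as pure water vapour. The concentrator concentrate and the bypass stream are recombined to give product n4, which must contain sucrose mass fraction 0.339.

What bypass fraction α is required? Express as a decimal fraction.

0.350

All 1142×0.286 = 326.61 kg/h of sucrose reaches n4, so n4 = 326.61/0.339 = 963.46 kg/h and vapour = 178.54 kg/h.
The evaporator receives (1−α)·1142 of feed at 0.563 water and removes 0.427 of that water:
0.427×0.563×(1−α)×1142 = 178.54
(1−α) = 178.54/274.54 = 0.6503;  α = 0.3497.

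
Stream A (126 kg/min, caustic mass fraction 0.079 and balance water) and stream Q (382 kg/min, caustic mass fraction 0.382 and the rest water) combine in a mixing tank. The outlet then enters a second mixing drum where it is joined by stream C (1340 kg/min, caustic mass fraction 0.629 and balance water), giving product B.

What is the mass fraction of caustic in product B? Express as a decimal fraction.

0.540

Overall, product flow = 1848 kg/min.
caustic in = 126×0.079 + 382×0.382 + 1340×0.629 = 998.74 kg/min.
caustic fraction in B = 0.540.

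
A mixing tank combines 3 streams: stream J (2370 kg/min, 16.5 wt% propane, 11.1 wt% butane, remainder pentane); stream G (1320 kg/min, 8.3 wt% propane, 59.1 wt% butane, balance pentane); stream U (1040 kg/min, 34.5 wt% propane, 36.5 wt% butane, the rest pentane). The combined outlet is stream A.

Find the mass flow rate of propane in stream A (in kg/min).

propane out = propane in = 2370×0.165 + 1320×0.083 + 1040×0.345 = 859.41 kg/min.

859.4 kg/min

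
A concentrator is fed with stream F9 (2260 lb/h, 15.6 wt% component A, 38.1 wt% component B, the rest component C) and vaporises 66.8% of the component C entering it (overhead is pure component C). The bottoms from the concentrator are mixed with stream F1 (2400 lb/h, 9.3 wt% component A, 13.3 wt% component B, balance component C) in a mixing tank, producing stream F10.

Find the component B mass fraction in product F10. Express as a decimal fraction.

0.2980

Vapour removed = 0.668×0.463×2260 = 698.98 lb/h; concentrate = 1561 lb/h.
component B reaching the mixer = 861.06 (from concentrate) + 2400×0.133 = 1180.3 lb/h.
Product flow = 1561 + 2400 = 3961 lb/h; component B fraction = 0.2980.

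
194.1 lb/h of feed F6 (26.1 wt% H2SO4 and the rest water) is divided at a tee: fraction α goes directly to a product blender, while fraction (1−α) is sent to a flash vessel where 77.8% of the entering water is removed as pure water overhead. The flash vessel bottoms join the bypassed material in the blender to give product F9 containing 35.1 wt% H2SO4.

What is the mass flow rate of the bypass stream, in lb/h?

107.5 lb/h

All 194.1×0.261 = 50.66 lb/h of H2SO4 reaches F9, so F9 = 50.66/0.351 = 144.33 lb/h and vapour = 49.769 lb/h.
The evaporator receives (1−α)·194.1 of feed at 0.739 water and removes 0.778 of that water:
0.778×0.739×(1−α)×194.1 = 49.769
(1−α) = 49.769/111.6 = 0.4460;  α = 0.5540.
Bypass flow = 0.5540×194.1 = 107.54 lb/h.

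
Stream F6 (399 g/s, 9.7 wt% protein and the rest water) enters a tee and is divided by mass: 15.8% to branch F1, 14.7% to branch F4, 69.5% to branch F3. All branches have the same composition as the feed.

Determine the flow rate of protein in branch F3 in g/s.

26.9 g/s

Branch F3 total = 0.695×399 = 277.31 g/s.
protein in F3 = 0.097×277.31 = 26.899 g/s.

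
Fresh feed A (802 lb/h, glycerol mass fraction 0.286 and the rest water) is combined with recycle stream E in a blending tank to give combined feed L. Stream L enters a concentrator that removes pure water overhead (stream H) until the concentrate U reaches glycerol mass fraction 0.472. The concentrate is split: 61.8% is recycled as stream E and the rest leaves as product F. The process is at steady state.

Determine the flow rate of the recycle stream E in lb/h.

786.2 lb/h

Overall glycerol balance (none leaves overhead): glycerol in fresh feed = glycerol in product, i.e. 802×0.286 = (1−0.618)·U·0.472.
U = 229.37/(0.472×0.382) = 1272.1 lb/h.
Recycle E = 0.618×1272.1 = 786.18 lb/h.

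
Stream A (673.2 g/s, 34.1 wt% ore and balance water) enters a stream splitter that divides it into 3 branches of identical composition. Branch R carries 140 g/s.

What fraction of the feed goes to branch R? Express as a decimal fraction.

Fraction to R = 140/673.2 = 0.2080.

0.208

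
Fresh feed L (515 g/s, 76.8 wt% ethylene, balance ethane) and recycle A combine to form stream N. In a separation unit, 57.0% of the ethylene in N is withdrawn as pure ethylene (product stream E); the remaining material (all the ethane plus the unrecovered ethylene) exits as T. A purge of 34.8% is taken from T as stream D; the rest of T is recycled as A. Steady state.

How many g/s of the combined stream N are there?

ethane enters only via L and leaves only via the purge: 515×0.232 = 0.348×(ethane in T), and the separation unit passes all ethane, so ethane in N = ethane in T = 343.33 g/s.
ethylene in N: m_A = 515×0.768 + (1−0.348)·(1−0.570)·m_A, so m_A = 395.52/0.7196 = 549.61 g/s.
N = 549.61 + 343.33 = 892.94 g/s.

892.9 g/s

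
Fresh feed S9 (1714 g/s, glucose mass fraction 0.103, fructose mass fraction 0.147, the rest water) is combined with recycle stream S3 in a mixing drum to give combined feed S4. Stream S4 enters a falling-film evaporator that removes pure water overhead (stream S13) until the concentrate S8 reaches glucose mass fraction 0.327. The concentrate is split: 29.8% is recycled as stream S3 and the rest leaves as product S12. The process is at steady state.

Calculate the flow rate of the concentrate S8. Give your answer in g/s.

Overall glucose balance (none leaves overhead): glucose in fresh feed = glucose in product, i.e. 1714×0.103 = (1−0.298)·S8·0.327.
S8 = 176.54/(0.327×0.702) = 769.07 g/s.

769.1 g/s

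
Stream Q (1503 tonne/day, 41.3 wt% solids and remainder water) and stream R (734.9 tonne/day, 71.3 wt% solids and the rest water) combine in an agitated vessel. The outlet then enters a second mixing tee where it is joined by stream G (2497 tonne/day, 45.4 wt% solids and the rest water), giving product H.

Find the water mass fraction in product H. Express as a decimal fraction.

0.519

Overall, product flow = 4734.9 tonne/day.
water in = 1503×0.587 + 734.9×0.287 + 2497×0.546 = 2456.5 tonne/day.
water fraction in H = 0.519.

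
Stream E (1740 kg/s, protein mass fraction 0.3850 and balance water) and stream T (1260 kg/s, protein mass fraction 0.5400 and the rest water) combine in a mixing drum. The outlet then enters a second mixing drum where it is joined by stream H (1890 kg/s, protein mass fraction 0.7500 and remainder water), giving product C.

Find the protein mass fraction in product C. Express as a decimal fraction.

Overall, product flow = 4890 kg/s.
protein in = 1740×0.385 + 1260×0.540 + 1890×0.750 = 2767.8 kg/s.
protein fraction in C = 0.5660.

0.5660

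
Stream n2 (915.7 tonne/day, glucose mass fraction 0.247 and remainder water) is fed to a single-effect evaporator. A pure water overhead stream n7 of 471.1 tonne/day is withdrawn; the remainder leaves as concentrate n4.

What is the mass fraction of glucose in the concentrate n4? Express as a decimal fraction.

0.509

glucose is not removed: 915.7×0.247 = 226.18 tonne/day of glucose enters n4.
Concentrate = 915.7 − 471.1 = 444.6 tonne/day.
Mass fraction = 226.18/444.6 = 0.509.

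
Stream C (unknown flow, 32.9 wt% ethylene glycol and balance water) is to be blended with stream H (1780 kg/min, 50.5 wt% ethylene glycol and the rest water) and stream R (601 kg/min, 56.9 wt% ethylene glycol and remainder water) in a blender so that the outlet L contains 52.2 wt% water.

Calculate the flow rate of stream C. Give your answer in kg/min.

Let C be the unknown flow. Total out = 2381 + C.
water balance: 1140.1 + 0.671·C = 0.522·(2381 + C)
(0.671 − 0.522)·C = 0.522×2381 − 1140.1 = 102.75
C = 102.75 / 0.149 = 689.6 kg/min

689.6 kg/min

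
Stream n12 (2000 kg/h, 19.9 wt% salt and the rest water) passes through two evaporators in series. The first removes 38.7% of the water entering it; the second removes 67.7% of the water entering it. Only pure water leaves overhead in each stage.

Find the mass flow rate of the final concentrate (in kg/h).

water in feed = 2000×0.801 = 1602 kg/h.
After stage 1: water left = (1−0.387)×1602 = 982.03; stream total = 1380 kg/h.
After stage 2: water left = (1−0.677)×982.03 = 317.19; final concentrate = 715.19 kg/h.

715.2 kg/h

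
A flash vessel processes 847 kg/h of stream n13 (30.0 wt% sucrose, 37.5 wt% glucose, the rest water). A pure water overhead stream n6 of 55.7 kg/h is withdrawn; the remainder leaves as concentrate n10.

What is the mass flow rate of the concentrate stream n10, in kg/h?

Concentrate = 847 − 55.7 = 791.3 kg/h.

791.3 kg/h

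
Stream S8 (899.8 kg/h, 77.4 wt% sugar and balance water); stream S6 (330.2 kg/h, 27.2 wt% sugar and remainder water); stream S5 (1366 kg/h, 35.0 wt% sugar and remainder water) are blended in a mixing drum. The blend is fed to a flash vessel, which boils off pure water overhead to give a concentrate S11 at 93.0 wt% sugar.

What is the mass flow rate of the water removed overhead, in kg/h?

1236 kg/h

sugar entering = 899.8×0.774 + 330.2×0.272 + 1366×0.350 = 1264.4 kg/h.
All sugar reports to S11, so S11 = 1264.4/0.930 = 1359.5 kg/h.
Total feed = 2596 kg/h; overhead = 2596 − 1359.5 = 1236.5 kg/h.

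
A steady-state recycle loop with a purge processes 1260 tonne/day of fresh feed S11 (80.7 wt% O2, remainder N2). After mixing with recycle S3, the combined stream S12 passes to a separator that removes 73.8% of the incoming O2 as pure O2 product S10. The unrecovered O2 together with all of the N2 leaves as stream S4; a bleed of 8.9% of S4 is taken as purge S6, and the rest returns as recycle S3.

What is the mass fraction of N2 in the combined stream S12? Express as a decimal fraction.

N2 enters only via S11 and leaves only via the purge: 1260×0.193 = 0.089×(N2 in S4), and the separator passes all N2, so N2 in S12 = N2 in S4 = 2732.4 tonne/day.
O2 in S12: m_A = 1260×0.807 + (1−0.089)·(1−0.738)·m_A, so m_A = 1016.8/0.7613 = 1335.6 tonne/day.
S12 = 1335.6 + 2732.4 = 4068 tonne/day.
N2 fraction in S12 = 2732.4/4068 = 0.672.

0.672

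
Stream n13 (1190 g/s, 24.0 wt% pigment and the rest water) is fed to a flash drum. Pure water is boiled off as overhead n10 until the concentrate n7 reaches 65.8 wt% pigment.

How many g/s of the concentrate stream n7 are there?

pigment is conserved: 1190×0.240 = 285.6 g/s all reports to the concentrate.
Concentrate = 285.6/(target fraction) = 434.04 g/s.

434 g/s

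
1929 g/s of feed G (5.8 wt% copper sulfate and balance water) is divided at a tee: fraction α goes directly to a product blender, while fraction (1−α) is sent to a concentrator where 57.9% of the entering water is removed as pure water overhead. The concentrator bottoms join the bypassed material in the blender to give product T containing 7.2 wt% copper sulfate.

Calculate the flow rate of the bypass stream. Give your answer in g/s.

1241 g/s

All 1929×0.058 = 111.88 g/s of copper sulfate reaches T, so T = 111.88/0.072 = 1553.9 g/s and vapour = 375.08 g/s.
The evaporator receives (1−α)·1929 of feed at 0.942 water and removes 0.579 of that water:
0.579×0.942×(1−α)×1929 = 375.08
(1−α) = 375.08/1052.1 = 0.3565;  α = 0.6435.
Bypass flow = 0.6435×1929 = 1241.3 g/s.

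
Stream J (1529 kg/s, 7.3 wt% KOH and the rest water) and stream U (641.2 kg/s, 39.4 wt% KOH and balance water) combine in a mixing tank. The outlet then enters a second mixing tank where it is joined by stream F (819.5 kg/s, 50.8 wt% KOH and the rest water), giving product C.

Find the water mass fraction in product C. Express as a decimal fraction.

0.739

Overall, product flow = 2989.7 kg/s.
water in = 1529×0.927 + 641.2×0.606 + 819.5×0.492 = 2209.1 kg/s.
water fraction in C = 0.739.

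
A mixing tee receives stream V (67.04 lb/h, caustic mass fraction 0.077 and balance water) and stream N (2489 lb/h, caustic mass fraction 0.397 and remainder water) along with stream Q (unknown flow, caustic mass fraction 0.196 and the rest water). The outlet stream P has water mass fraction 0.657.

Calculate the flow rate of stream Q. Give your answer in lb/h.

Let Q be the unknown flow. Total out = 2556 + Q.
water balance: 1562.7 + 0.804·Q = 0.657·(2556 + Q)
(0.804 − 0.657)·Q = 0.657×2556 − 1562.7 = 116.57
Q = 116.57 / 0.147 = 793.02 lb/h

793 lb/h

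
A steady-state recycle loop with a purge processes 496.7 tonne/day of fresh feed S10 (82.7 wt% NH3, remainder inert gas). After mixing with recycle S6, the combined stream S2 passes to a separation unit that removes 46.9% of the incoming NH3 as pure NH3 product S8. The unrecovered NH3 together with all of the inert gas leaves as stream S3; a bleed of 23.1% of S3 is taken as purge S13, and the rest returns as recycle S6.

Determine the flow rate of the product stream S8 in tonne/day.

325.6 tonne/day

NH3 in S2: m_A = 496.7×0.827 + (1−0.231)·(1−0.469)·m_A, so m_A = 410.77/0.5917 = 694.27 tonne/day.
Product S8 = 0.469×694.27 = 325.61 tonne/day.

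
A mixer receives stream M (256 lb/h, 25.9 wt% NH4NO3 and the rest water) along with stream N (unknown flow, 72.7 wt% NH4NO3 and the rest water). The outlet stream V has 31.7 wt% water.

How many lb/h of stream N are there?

2467 lb/h

Let N be the unknown flow. Total out = 256 + N.
water balance: 189.7 + 0.273·N = 0.317·(256 + N)
(0.273 − 0.317)·N = 0.317×256 − 189.7 = -108.54
N = -108.54 / -0.044 = 2466.9 lb/h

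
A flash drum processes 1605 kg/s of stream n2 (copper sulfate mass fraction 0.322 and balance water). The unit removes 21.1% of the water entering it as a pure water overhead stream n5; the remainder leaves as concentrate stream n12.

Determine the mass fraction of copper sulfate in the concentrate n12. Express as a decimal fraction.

0.376

copper sulfate is not removed: 1605×0.322 = 516.81 kg/s of copper sulfate enters n12.
water entering = 1605×0.678 = 1088.2 kg/s; overhead removed = 0.211×1088.2 = 229.61 kg/s.
Concentrate = 1605 − 229.61 = 1375.4 kg/s.
Mass fraction = 516.81/1375.4 = 0.376.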